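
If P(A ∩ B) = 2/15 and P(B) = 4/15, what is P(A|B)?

P(A|B) = P(A ∩ B) / P(B)
= (2/15) / (4/15)
= 1/2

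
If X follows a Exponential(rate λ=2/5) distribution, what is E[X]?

For X ~ Exponential(rate λ=2/5), the expected value is:
E[X] = \frac{5}{2}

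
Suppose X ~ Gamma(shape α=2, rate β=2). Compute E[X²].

Using the identity E[X²] = Var(X) + (E[X])²:
E[X] = 1
Var(X) = \frac{1}{2}
E[X²] = \frac{1}{2} + (1)²
= \frac{3}{2}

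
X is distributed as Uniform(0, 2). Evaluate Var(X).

For X ~ Uniform(0, 2):
Var(X) = \frac{1}{3}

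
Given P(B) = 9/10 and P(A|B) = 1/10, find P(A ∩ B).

By definition, P(A|B) = P(A ∩ B) / P(B)
So P(A ∩ B) = P(A|B) × P(B)
= 1/10 × 9/10
= 9/100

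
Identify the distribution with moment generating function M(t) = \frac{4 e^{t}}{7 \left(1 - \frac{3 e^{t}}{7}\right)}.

The MGF M(t) = \frac{4 e^{t}}{7 \left(1 - \frac{3 e^{t}}{7}\right)} is the standard form for the Geometric distribution.
Comparing with the known MGF formula identifies: Geometric(p=4/7), X = trial number of first success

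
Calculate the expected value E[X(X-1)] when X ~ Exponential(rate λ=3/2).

E[X(X-1)] = E[X² - X] = E[X²] - E[X]
E[X] = \frac{2}{3}
E[X²] = Var(X) + (E[X])² = \frac{4}{9} + (\frac{2}{3})² = \frac{8}{9}
E[X(X-1)] = \frac{8}{9} - \frac{2}{3} = \frac{2}{9}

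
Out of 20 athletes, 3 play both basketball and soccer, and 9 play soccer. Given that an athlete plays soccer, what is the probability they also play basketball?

P(A ∩ B) = 3/20
P(B) = 9/20
P(A|B) = P(A ∩ B) / P(B) = (3/20) / (9/20) = 1/3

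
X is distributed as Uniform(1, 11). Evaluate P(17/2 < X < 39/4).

P(17/2 < X < 39/4) = ∫_{17/2}^{39/4} f(x) dx
where f(x) = \frac{1}{10}
= \frac{1}{8}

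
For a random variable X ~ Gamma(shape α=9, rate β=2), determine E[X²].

Using the identity E[X²] = Var(X) + (E[X])²:
E[X] = \frac{9}{2}
Var(X) = \frac{9}{4}
E[X²] = \frac{9}{4} + (\frac{9}{2})²
= \frac{45}{2}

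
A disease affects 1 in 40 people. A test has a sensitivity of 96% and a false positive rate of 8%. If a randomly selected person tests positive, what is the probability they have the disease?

Let D = the rare event, + = positive/flagged.
P(D) = 1/40
P(+|D) = 96/100 = 24/25
P(+|D') = 8/100 = 2/25
P(+) = P(+|D)P(D) + P(+|D')P(D')
     = \frac{24}{25} × \frac{1}{40} + \frac{2}{25} × \frac{39}{40}
     = \frac{51}{500}
P(D|+) = P(+|D)P(D)/P(+) = \frac{4}{17}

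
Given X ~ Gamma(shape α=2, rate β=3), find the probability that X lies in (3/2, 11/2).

P(3/2 < X < 11/2) = ∫_{3/2}^{11/2} f(x) dx
where f(x) = 9 x e^{- 3 x}
= \frac{-35 + 11 e^{12}}{2 e^{\frac{33}{2}}}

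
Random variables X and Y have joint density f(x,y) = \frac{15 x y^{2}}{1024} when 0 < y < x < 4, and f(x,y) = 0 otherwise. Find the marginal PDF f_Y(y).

f_Y(y) = ∫_y^4 \frac{15 x y^{2}}{1024} dx = \frac{15 y^{2} \left(16 - y^{2}\right)}{2048}
for 0 < y < 4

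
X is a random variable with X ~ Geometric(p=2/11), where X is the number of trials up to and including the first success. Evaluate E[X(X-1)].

E[X(X-1)] = E[X² - X] = E[X²] - E[X]
E[X] = \frac{11}{2}
E[X²] = Var(X) + (E[X])² = \frac{99}{4} + (\frac{11}{2})² = 55
E[X(X-1)] = 55 - \frac{11}{2} = \frac{99}{2}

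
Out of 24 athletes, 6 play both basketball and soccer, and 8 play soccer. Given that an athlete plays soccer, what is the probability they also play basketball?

P(A ∩ B) = 6/24 = 1/4
P(B) = 8/24 = 1/3
P(A|B) = P(A ∩ B) / P(B) = (1/4) / (1/3) = 3/4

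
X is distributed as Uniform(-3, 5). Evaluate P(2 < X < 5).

P(2 < X < 5) = ∫_{2}^{5} f(x) dx
where f(x) = \frac{1}{8}
= \frac{3}{8}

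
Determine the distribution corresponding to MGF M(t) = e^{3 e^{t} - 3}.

The MGF M(t) = e^{3 e^{t} - 3} is the standard form for the Poisson distribution.
Comparing with the known MGF formula identifies: Poisson(λ=3)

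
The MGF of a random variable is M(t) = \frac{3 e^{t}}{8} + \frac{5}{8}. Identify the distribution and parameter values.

The MGF M(t) = \frac{3 e^{t}}{8} + \frac{5}{8} is the standard form for the Bernoulli distribution.
Comparing with the known MGF formula identifies: Bernoulli(p=3/8)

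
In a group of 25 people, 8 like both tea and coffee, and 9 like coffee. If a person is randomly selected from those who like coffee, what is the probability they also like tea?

P(A ∩ B) = 8/25
P(B) = 9/25
P(A|B) = P(A ∩ B) / P(B) = (8/25) / (9/25) = 8/9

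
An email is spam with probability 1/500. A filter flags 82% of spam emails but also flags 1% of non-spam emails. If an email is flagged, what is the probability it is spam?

Let D = the rare event, + = positive/flagged.
P(D) = 1/500
P(+|D) = 82/100 = 41/50
P(+|D') = 1/100
P(+) = P(+|D)P(D) + P(+|D')P(D')
     = \frac{41}{50} × \frac{1}{500} + \frac{1}{100} × \frac{499}{500}
     = \frac{581}{50000}
P(D|+) = P(+|D)P(D)/P(+) = \frac{82}{581}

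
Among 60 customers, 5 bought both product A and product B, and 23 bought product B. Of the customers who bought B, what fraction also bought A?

P(A ∩ B) = 5/60 = 1/12
P(B) = 23/60
P(A|B) = P(A ∩ B) / P(B) = (1/12) / (23/60) = 5/23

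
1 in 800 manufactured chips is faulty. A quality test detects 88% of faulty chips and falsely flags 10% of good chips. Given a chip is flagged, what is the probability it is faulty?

Let D = the rare event, + = positive/flagged.
P(D) = 1/800
P(+|D) = 88/100 = 22/25
P(+|D') = 10/100 = 1/10
P(+) = P(+|D)P(D) + P(+|D')P(D')
     = \frac{22}{25} × \frac{1}{800} + \frac{1}{10} × \frac{799}{800}
     = \frac{4039}{40000}
P(D|+) = P(+|D)P(D)/P(+) = \frac{44}{4039}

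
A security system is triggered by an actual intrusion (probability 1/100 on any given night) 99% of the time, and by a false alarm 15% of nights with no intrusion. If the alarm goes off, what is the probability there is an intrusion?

Let D = the rare event, + = positive/flagged.
P(D) = 1/100
P(+|D) = 99/100
P(+|D') = 15/100 = 3/20
P(+) = P(+|D)P(D) + P(+|D')P(D')
     = \frac{99}{100} × \frac{1}{100} + \frac{3}{20} × \frac{99}{100}
     = \frac{99}{625}
P(D|+) = P(+|D)P(D)/P(+) = \frac{1}{16}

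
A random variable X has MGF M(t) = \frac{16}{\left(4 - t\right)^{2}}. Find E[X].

To find E[X], compute M^(1)(0):
M^(1)(t) = \frac{32}{\left(4 - t\right)^{3}}
M^(1)(0) = \frac{1}{2}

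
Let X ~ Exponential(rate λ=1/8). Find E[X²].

Using the identity E[X²] = Var(X) + (E[X])²:
E[X] = 8
Var(X) = 64
E[X²] = 64 + (8)²
= 128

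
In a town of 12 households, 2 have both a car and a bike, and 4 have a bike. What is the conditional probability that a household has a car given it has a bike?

P(A ∩ B) = 2/12 = 1/6
P(B) = 4/12 = 1/3
P(A|B) = P(A ∩ B) / P(B) = (1/6) / (1/3) = 1/2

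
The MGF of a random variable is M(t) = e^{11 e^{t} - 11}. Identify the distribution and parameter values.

The MGF M(t) = e^{11 e^{t} - 11} is the standard form for the Poisson distribution.
Comparing with the known MGF formula identifies: Poisson(λ=11)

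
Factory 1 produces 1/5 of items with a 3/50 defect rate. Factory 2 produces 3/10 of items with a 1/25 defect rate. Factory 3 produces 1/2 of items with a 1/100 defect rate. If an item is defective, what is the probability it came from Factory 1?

Using Bayes' theorem:
P(F1) = 1/5, P(D|F1) = 3/50
P(F2) = 3/10, P(D|F2) = 1/25
P(F3) = 1/2, P(D|F3) = 1/100
P(D) = P(D|F1)P(F1) + P(D|F2)P(F2) + P(D|F3)P(F3)
     = \frac{29}{1000}
P(F1|D) = P(D|F1)P(F1) / P(D)
= \frac{12}{29}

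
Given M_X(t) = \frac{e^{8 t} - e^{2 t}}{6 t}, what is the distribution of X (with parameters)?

The MGF M(t) = \frac{e^{8 t} - e^{2 t}}{6 t} is the standard form for the Uniform distribution.
Comparing with the known MGF formula identifies: Uniform(2, 8)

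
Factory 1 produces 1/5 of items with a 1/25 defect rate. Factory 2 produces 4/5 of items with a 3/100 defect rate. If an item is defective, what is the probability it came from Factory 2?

Using Bayes' theorem:
P(F1) = 1/5, P(D|F1) = 1/25
P(F2) = 4/5, P(D|F2) = 3/100
P(D) = P(D|F1)P(F1) + P(D|F2)P(F2)
     = \frac{4}{125}
P(F2|D) = P(D|F2)P(F2) / P(D)
= \frac{3}{4}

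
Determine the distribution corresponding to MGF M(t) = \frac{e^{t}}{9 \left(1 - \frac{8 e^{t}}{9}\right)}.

The MGF M(t) = \frac{e^{t}}{9 \left(1 - \frac{8 e^{t}}{9}\right)} is the standard form for the Geometric distribution.
Comparing with the known MGF formula identifies: Geometric(p=1/9), X = trial number of first success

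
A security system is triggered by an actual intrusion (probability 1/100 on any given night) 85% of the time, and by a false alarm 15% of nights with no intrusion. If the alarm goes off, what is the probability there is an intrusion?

Let D = the rare event, + = positive/flagged.
P(D) = 1/100
P(+|D) = 85/100 = 17/20
P(+|D') = 15/100 = 3/20
P(+) = P(+|D)P(D) + P(+|D')P(D')
     = \frac{17}{20} × \frac{1}{100} + \frac{3}{20} × \frac{99}{100}
     = \frac{157}{1000}
P(D|+) = P(+|D)P(D)/P(+) = \frac{17}{314}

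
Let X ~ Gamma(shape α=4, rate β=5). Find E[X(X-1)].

E[X(X-1)] = E[X² - X] = E[X²] - E[X]
E[X] = \frac{4}{5}
E[X²] = Var(X) + (E[X])² = \frac{4}{25} + (\frac{4}{5})² = \frac{4}{5}
E[X(X-1)] = \frac{4}{5} - \frac{4}{5} = 0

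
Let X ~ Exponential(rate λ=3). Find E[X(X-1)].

E[X(X-1)] = E[X² - X] = E[X²] - E[X]
E[X] = \frac{1}{3}
E[X²] = Var(X) + (E[X])² = \frac{1}{9} + (\frac{1}{3})² = \frac{2}{9}
E[X(X-1)] = \frac{2}{9} - \frac{1}{3} = - \frac{1}{9}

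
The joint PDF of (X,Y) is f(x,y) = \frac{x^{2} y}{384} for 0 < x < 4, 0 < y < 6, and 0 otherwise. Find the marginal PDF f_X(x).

f_X(x) = ∫_0^6 f(x,y) dy
= ∫_0^6 \frac{x^{2} y}{384} dy
= \frac{3 x^{2}}{64} for 0 < x < 4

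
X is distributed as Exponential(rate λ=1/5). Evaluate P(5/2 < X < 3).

P(5/2 < X < 3) = ∫_{5/2}^{3} f(x) dx
where f(x) = \frac{e^{- \frac{x}{5}}}{5}
= - \frac{1}{e^{\frac{3}{5}}} + e^{- \frac{1}{2}}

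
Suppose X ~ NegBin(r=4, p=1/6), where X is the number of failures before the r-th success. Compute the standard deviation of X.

For X ~ NegBin(r=4, p=1/6), where X is the number of failures before the r-th success:
Var(X) = 120
SD(X) = √(Var(X)) = √(120) = 2 \sqrt{30}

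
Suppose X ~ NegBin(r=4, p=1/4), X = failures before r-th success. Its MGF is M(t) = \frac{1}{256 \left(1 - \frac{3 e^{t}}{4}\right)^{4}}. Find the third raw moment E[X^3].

To find E[X^3], compute M^(3)(0):
M^(1)(t) = \frac{3 e^{t}}{256 \left(1 - \frac{3 e^{t}}{4}\right)^{5}}
M^(2)(t) = \frac{3 e^{t}}{256 \left(1 - \frac{3 e^{t}}{4}\right)^{5}} + \frac{45 e^{2 t}}{1024 \left(1 - \frac{3 e^{t}}{4}\right)^{6}}
M^(3)(t) = \frac{3 e^{t}}{256 \left(1 - \frac{3 e^{t}}{4}\right)^{5}} + \frac{135 e^{2 t}}{1024 \left(1 - \frac{3 e^{t}}{4}\right)^{6}} + \frac{405 e^{3 t}}{2048 \left(1 - \frac{3 e^{t}}{4}\right)^{7}}
M^(3)(0) = 3792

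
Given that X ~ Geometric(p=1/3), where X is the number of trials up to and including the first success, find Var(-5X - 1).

For X ~ Geometric(p=1/3), where X is the number of trials up to and including the first success:
Var(X) = 6
Var(-5X - 1) = (-5)² × Var(X) = 25 × 6 = 150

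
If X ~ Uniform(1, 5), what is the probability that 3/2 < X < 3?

P(3/2 < X < 3) = ∫_{3/2}^{3} f(x) dx
where f(x) = \frac{1}{4}
= \frac{3}{8}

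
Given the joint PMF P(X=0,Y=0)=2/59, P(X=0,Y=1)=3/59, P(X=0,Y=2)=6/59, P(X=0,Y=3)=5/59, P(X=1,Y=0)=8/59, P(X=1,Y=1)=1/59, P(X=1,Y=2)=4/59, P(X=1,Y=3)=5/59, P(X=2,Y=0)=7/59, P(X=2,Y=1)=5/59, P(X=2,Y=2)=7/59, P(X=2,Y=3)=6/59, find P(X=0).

P(X=0) = P(X=0,Y=0) + P(X=0,Y=1) + P(X=0,Y=2) + P(X=0,Y=3)
= 2/59 + 3/59 + 6/59 + 5/59
= 16/59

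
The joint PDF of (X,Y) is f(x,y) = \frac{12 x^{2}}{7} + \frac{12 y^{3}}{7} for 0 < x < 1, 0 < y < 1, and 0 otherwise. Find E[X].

E[X] = ∫_0^1 ∫_0^1 x × f(x,y) dy dx
= ∫_0^1 ∫_0^1 x × (\frac{12 x^{2}}{7} + \frac{12 y^{3}}{7}) dy dx
= \frac{9}{14}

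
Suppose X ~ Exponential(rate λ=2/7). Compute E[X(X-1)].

E[X(X-1)] = E[X² - X] = E[X²] - E[X]
E[X] = \frac{7}{2}
E[X²] = Var(X) + (E[X])² = \frac{49}{4} + (\frac{7}{2})² = \frac{49}{2}
E[X(X-1)] = \frac{49}{2} - \frac{7}{2} = 21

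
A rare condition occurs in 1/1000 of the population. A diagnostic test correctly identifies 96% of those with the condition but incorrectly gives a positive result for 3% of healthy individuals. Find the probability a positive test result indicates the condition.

Let D = the rare event, + = positive/flagged.
P(D) = 1/1000
P(+|D) = 96/100 = 24/25
P(+|D') = 3/100
P(+) = P(+|D)P(D) + P(+|D')P(D')
     = \frac{24}{25} × \frac{1}{1000} + \frac{3}{100} × \frac{999}{1000}
     = \frac{3093}{100000}
P(D|+) = P(+|D)P(D)/P(+) = \frac{32}{1031}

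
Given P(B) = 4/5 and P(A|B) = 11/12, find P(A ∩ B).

By definition, P(A|B) = P(A ∩ B) / P(B)
So P(A ∩ B) = P(A|B) × P(B)
= 11/12 × 4/5
= 11/15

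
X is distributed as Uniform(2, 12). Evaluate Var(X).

For X ~ Uniform(2, 12):
Var(X) = \frac{25}{3}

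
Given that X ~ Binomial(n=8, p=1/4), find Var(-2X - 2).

For X ~ Binomial(n=8, p=1/4):
Var(X) = \frac{3}{2}
Var(-2X - 2) = (-2)² × Var(X) = 4 × \frac{3}{2} = 6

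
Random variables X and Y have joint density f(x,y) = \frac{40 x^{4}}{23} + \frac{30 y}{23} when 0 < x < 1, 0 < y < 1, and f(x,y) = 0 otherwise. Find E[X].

E[X] = ∫_0^1 ∫_0^1 x × f(x,y) dy dx
= ∫_0^1 ∫_0^1 x × (\frac{40 x^{4}}{23} + \frac{30 y}{23}) dy dx
= \frac{85}{138}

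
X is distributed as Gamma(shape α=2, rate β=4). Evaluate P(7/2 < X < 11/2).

P(7/2 < X < 11/2) = ∫_{7/2}^{11/2} f(x) dx
where f(x) = 16 x e^{- 4 x}
= \frac{-23 + 15 e^{8}}{e^{22}}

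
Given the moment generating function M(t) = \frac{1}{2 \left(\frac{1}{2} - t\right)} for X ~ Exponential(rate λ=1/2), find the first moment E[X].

To find E[X], compute M^(1)(0):
M^(1)(t) = \frac{1}{2 \left(\frac{1}{2} - t\right)^{2}}
M^(1)(0) = 2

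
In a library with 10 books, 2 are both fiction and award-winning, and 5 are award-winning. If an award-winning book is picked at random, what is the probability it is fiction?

P(A ∩ B) = 2/10 = 1/5
P(B) = 5/10 = 1/2
P(A|B) = P(A ∩ B) / P(B) = (1/5) / (1/2) = 2/5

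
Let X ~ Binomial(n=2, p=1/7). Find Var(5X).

For X ~ Binomial(n=2, p=1/7):
Var(X) = \frac{12}{49}
Var(5X) = (5)² × Var(X) = 25 × \frac{12}{49} = \frac{300}{49}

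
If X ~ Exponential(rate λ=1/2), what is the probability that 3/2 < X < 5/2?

P(3/2 < X < 5/2) = ∫_{3/2}^{5/2} f(x) dx
where f(x) = \frac{e^{- \frac{x}{2}}}{2}
= - \frac{1 - e^{\frac{1}{2}}}{e^{\frac{5}{4}}}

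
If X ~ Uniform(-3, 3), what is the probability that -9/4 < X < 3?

P(-9/4 < X < 3) = ∫_{-9/4}^{3} f(x) dx
where f(x) = \frac{1}{6}
= \frac{7}{8}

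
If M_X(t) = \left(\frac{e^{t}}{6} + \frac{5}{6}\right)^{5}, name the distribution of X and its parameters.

The MGF M(t) = \left(\frac{e^{t}}{6} + \frac{5}{6}\right)^{5} is the standard form for the Binomial distribution.
Comparing with the known MGF formula identifies: Binomial(n=5, p=1/6)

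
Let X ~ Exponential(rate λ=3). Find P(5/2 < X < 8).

P(5/2 < X < 8) = ∫_{5/2}^{8} f(x) dx
where f(x) = 3 e^{- 3 x}
= - \frac{1}{e^{24}} + e^{- \frac{15}{2}}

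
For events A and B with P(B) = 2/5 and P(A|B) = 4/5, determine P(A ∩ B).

By definition, P(A|B) = P(A ∩ B) / P(B)
So P(A ∩ B) = P(A|B) × P(B)
= 4/5 × 2/5
= 8/25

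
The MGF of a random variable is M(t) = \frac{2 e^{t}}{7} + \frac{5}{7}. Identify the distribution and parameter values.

The MGF M(t) = \frac{2 e^{t}}{7} + \frac{5}{7} is the standard form for the Bernoulli distribution.
Comparing with the known MGF formula identifies: Bernoulli(p=2/7)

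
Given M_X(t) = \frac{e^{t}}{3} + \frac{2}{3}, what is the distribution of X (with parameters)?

The MGF M(t) = \frac{e^{t}}{3} + \frac{2}{3} is the standard form for the Bernoulli distribution.
Comparing with the known MGF formula identifies: Bernoulli(p=1/3)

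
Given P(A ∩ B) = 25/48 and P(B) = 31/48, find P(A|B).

P(A|B) = P(A ∩ B) / P(B)
= (25/48) / (31/48)
= 25/31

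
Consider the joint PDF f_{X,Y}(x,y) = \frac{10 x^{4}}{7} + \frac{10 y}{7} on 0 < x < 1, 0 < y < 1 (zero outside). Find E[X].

E[X] = ∫_0^1 ∫_0^1 x × f(x,y) dy dx
= ∫_0^1 ∫_0^1 x × (\frac{10 x^{4}}{7} + \frac{10 y}{7}) dy dx
= \frac{25}{42}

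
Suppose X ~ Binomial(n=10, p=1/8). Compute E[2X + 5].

For X ~ Binomial(n=10, p=1/8):
E[X] = \frac{5}{4}
E[2X + 5] = 2 × E[X] + 5 = \frac{15}{2}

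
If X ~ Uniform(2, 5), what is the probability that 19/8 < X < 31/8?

P(19/8 < X < 31/8) = ∫_{19/8}^{31/8} f(x) dx
where f(x) = \frac{1}{3}
= \frac{1}{2}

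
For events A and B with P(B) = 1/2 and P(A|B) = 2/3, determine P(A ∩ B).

By definition, P(A|B) = P(A ∩ B) / P(B)
So P(A ∩ B) = P(A|B) × P(B)
= 2/3 × 1/2
= 1/3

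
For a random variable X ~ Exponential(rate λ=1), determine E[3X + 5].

For X ~ Exponential(rate λ=1):
E[X] = 1
E[3X + 5] = 3 × E[X] + 5 = 8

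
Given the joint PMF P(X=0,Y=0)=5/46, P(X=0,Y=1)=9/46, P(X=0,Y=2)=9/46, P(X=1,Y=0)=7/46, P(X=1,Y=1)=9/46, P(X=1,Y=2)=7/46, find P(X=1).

P(X=1) = P(X=1,Y=0) + P(X=1,Y=1) + P(X=1,Y=2)
= 7/46 + 9/46 + 7/46
= 1/2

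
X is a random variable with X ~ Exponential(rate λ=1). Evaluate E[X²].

Using the identity E[X²] = Var(X) + (E[X])²:
E[X] = 1
Var(X) = 1
E[X²] = 1 + (1)²
= 2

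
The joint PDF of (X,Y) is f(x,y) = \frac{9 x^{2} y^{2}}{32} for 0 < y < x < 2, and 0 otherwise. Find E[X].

f_X(x) = ∫_0^x \frac{9 x^{2} y^{2}}{32} dy = \frac{3 x^{5}}{32}
E[X] = ∫_0^2 x × (\frac{3 x^{5}}{32}) dx = \frac{12}{7}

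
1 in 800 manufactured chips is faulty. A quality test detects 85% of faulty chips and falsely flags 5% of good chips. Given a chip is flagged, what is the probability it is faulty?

Let D = the rare event, + = positive/flagged.
P(D) = 1/800
P(+|D) = 85/100 = 17/20
P(+|D') = 5/100 = 1/20
P(+) = P(+|D)P(D) + P(+|D')P(D')
     = \frac{17}{20} × \frac{1}{800} + \frac{1}{20} × \frac{799}{800}
     = \frac{51}{1000}
P(D|+) = P(+|D)P(D)/P(+) = \frac{1}{48}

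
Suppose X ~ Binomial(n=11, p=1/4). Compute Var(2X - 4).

For X ~ Binomial(n=11, p=1/4):
Var(X) = \frac{33}{16}
Var(2X - 4) = (2)² × Var(X) = 4 × \frac{33}{16} = \frac{33}{4}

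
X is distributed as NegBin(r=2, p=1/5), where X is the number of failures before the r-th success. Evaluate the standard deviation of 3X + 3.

For X ~ NegBin(r=2, p=1/5), where X is the number of failures before the r-th success:
Var(X) = 40
SD(X) = √(Var(X)) = √(40) = 2 \sqrt{10}
SD(3X + 3) = |3| × SD(X) = 3 × 2 \sqrt{10} = 6 \sqrt{10}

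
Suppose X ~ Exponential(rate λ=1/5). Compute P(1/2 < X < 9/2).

P(1/2 < X < 9/2) = ∫_{1/2}^{9/2} f(x) dx
where f(x) = \frac{e^{- \frac{x}{5}}}{5}
= - \frac{1 - e^{\frac{4}{5}}}{e^{\frac{9}{10}}}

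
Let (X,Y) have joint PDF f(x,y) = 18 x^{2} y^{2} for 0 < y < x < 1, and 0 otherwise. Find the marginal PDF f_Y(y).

f_Y(y) = ∫_y^1 18 x^{2} y^{2} dx = 6 y^{2} \left(1 - y^{3}\right)
for 0 < y < 1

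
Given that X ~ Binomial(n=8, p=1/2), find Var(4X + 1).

For X ~ Binomial(n=8, p=1/2):
Var(X) = 2
Var(4X + 1) = (4)² × Var(X) = 16 × 2 = 32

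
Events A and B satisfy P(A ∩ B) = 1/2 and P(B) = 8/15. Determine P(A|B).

P(A|B) = P(A ∩ B) / P(B)
= (1/2) / (8/15)
= 15/16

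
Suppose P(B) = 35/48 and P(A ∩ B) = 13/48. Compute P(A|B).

P(A|B) = P(A ∩ B) / P(B)
= (13/48) / (35/48)
= 13/35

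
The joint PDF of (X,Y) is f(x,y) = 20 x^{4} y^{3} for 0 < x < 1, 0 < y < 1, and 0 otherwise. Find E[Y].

E[Y] = ∫_0^1 ∫_0^1 y × f(x,y) dx dy
= \frac{4}{5}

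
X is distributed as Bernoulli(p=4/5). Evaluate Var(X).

For X ~ Bernoulli(p=4/5):
Var(X) = \frac{4}{25}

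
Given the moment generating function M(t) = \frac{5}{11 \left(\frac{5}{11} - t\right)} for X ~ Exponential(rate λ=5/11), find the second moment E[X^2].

To find E[X^2], compute M^(2)(0):
M^(1)(t) = \frac{5}{11 \left(\frac{5}{11} - t\right)^{2}}
M^(2)(t) = \frac{10}{11 \left(\frac{5}{11} - t\right)^{3}}
M^(2)(0) = \frac{242}{25}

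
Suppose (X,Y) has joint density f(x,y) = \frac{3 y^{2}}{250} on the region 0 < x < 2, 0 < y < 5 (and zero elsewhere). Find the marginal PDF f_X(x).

f_X(x) = ∫_0^5 f(x,y) dy
= ∫_0^5 \frac{3 y^{2}}{250} dy
= \frac{1}{2} for 0 < x < 2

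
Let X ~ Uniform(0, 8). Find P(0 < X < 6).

P(0 < X < 6) = ∫_{0}^{6} f(x) dx
where f(x) = \frac{1}{8}
= \frac{3}{4}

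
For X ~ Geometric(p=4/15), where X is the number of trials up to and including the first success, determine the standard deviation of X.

For X ~ Geometric(p=4/15), where X is the number of trials up to and including the first success:
Var(X) = \frac{165}{16}
SD(X) = √(Var(X)) = √(\frac{165}{16}) = \frac{\sqrt{165}}{4}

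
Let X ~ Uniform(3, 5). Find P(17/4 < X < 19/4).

P(17/4 < X < 19/4) = ∫_{17/4}^{19/4} f(x) dx
where f(x) = \frac{1}{2}
= \frac{1}{4}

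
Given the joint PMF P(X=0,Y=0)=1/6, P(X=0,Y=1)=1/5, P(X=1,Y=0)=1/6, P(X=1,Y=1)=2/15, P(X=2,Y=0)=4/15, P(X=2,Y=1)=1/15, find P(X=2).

P(X=2) = P(X=2,Y=0) + P(X=2,Y=1)
= 4/15 + 1/15
= 1/3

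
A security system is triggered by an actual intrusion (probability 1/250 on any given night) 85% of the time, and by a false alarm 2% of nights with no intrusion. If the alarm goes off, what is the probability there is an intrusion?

Let D = the rare event, + = positive/flagged.
P(D) = 1/250
P(+|D) = 85/100 = 17/20
P(+|D') = 2/100 = 1/50
P(+) = P(+|D)P(D) + P(+|D')P(D')
     = \frac{17}{20} × \frac{1}{250} + \frac{1}{50} × \frac{249}{250}
     = \frac{583}{25000}
P(D|+) = P(+|D)P(D)/P(+) = \frac{85}{583}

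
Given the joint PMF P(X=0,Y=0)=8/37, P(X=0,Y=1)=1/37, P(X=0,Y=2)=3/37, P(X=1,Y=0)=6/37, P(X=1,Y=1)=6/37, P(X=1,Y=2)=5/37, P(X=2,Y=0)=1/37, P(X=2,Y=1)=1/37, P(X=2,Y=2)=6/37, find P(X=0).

P(X=0) = P(X=0,Y=0) + P(X=0,Y=1) + P(X=0,Y=2)
= 8/37 + 1/37 + 3/37
= 12/37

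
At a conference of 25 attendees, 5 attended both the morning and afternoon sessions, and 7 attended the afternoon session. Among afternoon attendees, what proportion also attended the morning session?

P(A ∩ B) = 5/25 = 1/5
P(B) = 7/25
P(A|B) = P(A ∩ B) / P(B) = (1/5) / (7/25) = 5/7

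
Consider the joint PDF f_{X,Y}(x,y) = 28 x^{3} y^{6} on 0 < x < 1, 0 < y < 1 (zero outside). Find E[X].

E[X] = ∫_0^1 ∫_0^1 x × f(x,y) dy dx
= ∫_0^1 ∫_0^1 x × (28 x^{3} y^{6}) dy dx
= \frac{4}{5}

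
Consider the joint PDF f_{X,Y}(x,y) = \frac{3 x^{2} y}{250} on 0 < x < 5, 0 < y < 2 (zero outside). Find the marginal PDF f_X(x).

f_X(x) = ∫_0^2 f(x,y) dy
= ∫_0^2 \frac{3 x^{2} y}{250} dy
= \frac{3 x^{2}}{125} for 0 < x < 5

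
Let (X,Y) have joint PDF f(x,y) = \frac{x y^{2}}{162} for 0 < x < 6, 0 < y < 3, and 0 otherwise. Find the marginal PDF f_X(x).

f_X(x) = ∫_0^3 f(x,y) dy
= ∫_0^3 \frac{x y^{2}}{162} dy
= \frac{x}{18} for 0 < x < 6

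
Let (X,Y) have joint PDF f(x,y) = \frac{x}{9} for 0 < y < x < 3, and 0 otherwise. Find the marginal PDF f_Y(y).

f_Y(y) = ∫_y^3 \frac{x}{9} dx = \frac{1}{2} - \frac{y^{2}}{18}
for 0 < y < 3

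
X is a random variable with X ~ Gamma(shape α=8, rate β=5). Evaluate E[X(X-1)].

E[X(X-1)] = E[X² - X] = E[X²] - E[X]
E[X] = \frac{8}{5}
E[X²] = Var(X) + (E[X])² = \frac{8}{25} + (\frac{8}{5})² = \frac{72}{25}
E[X(X-1)] = \frac{72}{25} - \frac{8}{5} = \frac{32}{25}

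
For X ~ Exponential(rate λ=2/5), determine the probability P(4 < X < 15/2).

P(4 < X < 15/2) = ∫_{4}^{15/2} f(x) dx
where f(x) = \frac{2 e^{- \frac{2 x}{5}}}{5}
= - \frac{1}{e^{3}} + e^{- \frac{8}{5}}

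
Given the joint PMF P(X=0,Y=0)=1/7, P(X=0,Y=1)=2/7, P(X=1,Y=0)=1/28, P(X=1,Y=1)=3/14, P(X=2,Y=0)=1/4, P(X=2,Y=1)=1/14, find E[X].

First find marginal of X:
P(X=0) = 3/7
P(X=1) = 1/4
P(X=2) = 9/28
E[X] = 0 × 3/7 + 1 × 1/4 + 2 × 9/28 = 25/28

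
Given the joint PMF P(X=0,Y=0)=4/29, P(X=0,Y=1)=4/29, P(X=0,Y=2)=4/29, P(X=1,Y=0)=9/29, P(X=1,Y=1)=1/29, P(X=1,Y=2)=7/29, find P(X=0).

P(X=0) = P(X=0,Y=0) + P(X=0,Y=1) + P(X=0,Y=2)
= 4/29 + 4/29 + 4/29
= 12/29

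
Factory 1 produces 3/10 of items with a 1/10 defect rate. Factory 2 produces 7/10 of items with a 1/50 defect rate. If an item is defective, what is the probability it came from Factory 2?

Using Bayes' theorem:
P(F1) = 3/10, P(D|F1) = 1/10
P(F2) = 7/10, P(D|F2) = 1/50
P(D) = P(D|F1)P(F1) + P(D|F2)P(F2)
     = \frac{11}{250}
P(F2|D) = P(D|F2)P(F2) / P(D)
= \frac{7}{22}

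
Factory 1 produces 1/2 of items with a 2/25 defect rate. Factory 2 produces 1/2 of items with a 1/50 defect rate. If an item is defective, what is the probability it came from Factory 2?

Using Bayes' theorem:
P(F1) = 1/2, P(D|F1) = 2/25
P(F2) = 1/2, P(D|F2) = 1/50
P(D) = P(D|F1)P(F1) + P(D|F2)P(F2)
     = \frac{1}{20}
P(F2|D) = P(D|F2)P(F2) / P(D)
= \frac{1}{5}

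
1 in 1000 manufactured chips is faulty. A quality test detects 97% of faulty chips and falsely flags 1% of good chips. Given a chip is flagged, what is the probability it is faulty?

Let D = the rare event, + = positive/flagged.
P(D) = 1/1000
P(+|D) = 97/100
P(+|D') = 1/100
P(+) = P(+|D)P(D) + P(+|D')P(D')
     = \frac{97}{100} × \frac{1}{1000} + \frac{1}{100} × \frac{999}{1000}
     = \frac{137}{12500}
P(D|+) = P(+|D)P(D)/P(+) = \frac{97}{1096}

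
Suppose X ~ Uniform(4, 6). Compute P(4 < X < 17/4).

P(4 < X < 17/4) = ∫_{4}^{17/4} f(x) dx
where f(x) = \frac{1}{2}
= \frac{1}{8}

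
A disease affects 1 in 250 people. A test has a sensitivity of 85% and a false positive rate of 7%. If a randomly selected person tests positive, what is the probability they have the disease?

Let D = the rare event, + = positive/flagged.
P(D) = 1/250
P(+|D) = 85/100 = 17/20
P(+|D') = 7/100
P(+) = P(+|D)P(D) + P(+|D')P(D')
     = \frac{17}{20} × \frac{1}{250} + \frac{7}{100} × \frac{249}{250}
     = \frac{457}{6250}
P(D|+) = P(+|D)P(D)/P(+) = \frac{85}{1828}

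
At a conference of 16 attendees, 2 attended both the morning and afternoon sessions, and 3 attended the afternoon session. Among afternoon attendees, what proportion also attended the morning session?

P(A ∩ B) = 2/16 = 1/8
P(B) = 3/16
P(A|B) = P(A ∩ B) / P(B) = (1/8) / (3/16) = 2/3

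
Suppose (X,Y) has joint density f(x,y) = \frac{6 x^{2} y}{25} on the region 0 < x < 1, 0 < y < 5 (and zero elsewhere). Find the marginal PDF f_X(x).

f_X(x) = ∫_0^5 f(x,y) dy
= ∫_0^5 \frac{6 x^{2} y}{25} dy
= 3 x^{2} for 0 < x < 1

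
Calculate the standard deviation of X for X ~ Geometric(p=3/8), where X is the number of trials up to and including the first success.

For X ~ Geometric(p=3/8), where X is the number of trials up to and including the first success:
Var(X) = \frac{40}{9}
SD(X) = √(Var(X)) = √(\frac{40}{9}) = \frac{2 \sqrt{10}}{3}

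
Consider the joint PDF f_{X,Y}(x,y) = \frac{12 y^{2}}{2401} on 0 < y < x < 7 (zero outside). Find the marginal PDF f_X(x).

f_X(x) = ∫_0^x \frac{12 y^{2}}{2401} dy = \frac{4 x^{3}}{2401}
for 0 < x < 7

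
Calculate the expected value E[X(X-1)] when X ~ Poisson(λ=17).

E[X(X-1)] = E[X² - X] = E[X²] - E[X]
E[X] = 17
E[X²] = Var(X) + (E[X])² = 17 + (17)² = 306
E[X(X-1)] = 306 - 17 = 289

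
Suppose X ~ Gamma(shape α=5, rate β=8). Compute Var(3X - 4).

For X ~ Gamma(shape α=5, rate β=8):
Var(X) = \frac{5}{64}
Var(3X - 4) = (3)² × Var(X) = 9 × \frac{5}{64} = \frac{45}{64}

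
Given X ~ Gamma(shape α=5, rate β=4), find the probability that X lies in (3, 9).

P(3 < X < 9) = ∫_{3}^{9} f(x) dx
where f(x) = \frac{128 x^{4} e^{- 4 x}}{3}
= \frac{-78445 + 1237 e^{24}}{e^{36}}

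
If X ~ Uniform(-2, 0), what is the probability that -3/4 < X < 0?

P(-3/4 < X < 0) = ∫_{-3/4}^{0} f(x) dx
where f(x) = \frac{1}{2}
= \frac{3}{8}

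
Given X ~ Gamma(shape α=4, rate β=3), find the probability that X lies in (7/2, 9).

P(7/2 < X < 9) = ∫_{7/2}^{9} f(x) dx
where f(x) = \frac{27 x^{3} e^{- 3 x}}{2}
= - \frac{3673}{e^{27}} + \frac{4153}{16 e^{\frac{21}{2}}}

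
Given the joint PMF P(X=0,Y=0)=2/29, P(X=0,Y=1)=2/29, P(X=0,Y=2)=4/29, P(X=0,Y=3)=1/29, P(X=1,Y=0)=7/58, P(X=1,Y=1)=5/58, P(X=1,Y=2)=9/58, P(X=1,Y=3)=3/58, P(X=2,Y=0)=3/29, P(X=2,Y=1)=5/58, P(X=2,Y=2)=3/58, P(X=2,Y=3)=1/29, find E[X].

First find marginal of X:
P(X=0) = 9/29
P(X=1) = 12/29
P(X=2) = 8/29
E[X] = 0 × 9/29 + 1 × 12/29 + 2 × 8/29 = 28/29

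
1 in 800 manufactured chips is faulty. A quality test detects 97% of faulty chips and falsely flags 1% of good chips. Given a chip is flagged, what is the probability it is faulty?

Let D = the rare event, + = positive/flagged.
P(D) = 1/800
P(+|D) = 97/100
P(+|D') = 1/100
P(+) = P(+|D)P(D) + P(+|D')P(D')
     = \frac{97}{100} × \frac{1}{800} + \frac{1}{100} × \frac{799}{800}
     = \frac{7}{625}
P(D|+) = P(+|D)P(D)/P(+) = \frac{97}{896}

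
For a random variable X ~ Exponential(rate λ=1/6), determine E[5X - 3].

For X ~ Exponential(rate λ=1/6):
E[X] = 6
E[5X - 3] = 5 × E[X] - 3 = 27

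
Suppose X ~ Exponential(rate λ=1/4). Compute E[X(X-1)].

E[X(X-1)] = E[X² - X] = E[X²] - E[X]
E[X] = 4
E[X²] = Var(X) + (E[X])² = 16 + (4)² = 32
E[X(X-1)] = 32 - 4 = 28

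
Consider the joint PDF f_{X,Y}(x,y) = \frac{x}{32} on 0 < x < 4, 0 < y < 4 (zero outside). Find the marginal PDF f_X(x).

f_X(x) = ∫_0^4 f(x,y) dy
= ∫_0^4 \frac{x}{32} dy
= \frac{x}{8} for 0 < x < 4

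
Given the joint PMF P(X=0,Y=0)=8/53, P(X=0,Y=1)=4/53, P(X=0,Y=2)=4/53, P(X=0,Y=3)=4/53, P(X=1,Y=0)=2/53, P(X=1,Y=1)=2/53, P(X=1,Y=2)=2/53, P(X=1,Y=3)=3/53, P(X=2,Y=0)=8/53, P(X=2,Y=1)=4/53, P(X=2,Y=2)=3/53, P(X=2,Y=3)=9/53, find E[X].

First find marginal of X:
P(X=0) = 20/53
P(X=1) = 9/53
P(X=2) = 24/53
E[X] = 0 × 20/53 + 1 × 9/53 + 2 × 24/53 = 57/53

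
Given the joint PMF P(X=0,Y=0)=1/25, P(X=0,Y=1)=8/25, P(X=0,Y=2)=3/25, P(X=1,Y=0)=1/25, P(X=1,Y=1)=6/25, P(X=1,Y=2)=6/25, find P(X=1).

P(X=1) = P(X=1,Y=0) + P(X=1,Y=1) + P(X=1,Y=2)
= 1/25 + 6/25 + 6/25
= 13/25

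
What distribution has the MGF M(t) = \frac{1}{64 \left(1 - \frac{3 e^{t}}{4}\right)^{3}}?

The MGF M(t) = \frac{1}{64 \left(1 - \frac{3 e^{t}}{4}\right)^{3}} is the standard form for the NegativeBinomial distribution.
Comparing with the known MGF formula identifies: NegBin(r=3, p=1/4), X = failures before r-th success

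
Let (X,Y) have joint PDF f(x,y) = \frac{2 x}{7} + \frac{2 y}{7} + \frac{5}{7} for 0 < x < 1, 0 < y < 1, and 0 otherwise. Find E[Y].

E[Y] = ∫_0^1 ∫_0^1 y × f(x,y) dx dy
= \frac{11}{21}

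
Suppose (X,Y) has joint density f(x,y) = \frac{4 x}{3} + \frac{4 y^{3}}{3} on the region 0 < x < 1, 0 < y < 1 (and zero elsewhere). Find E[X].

E[X] = ∫_0^1 ∫_0^1 x × f(x,y) dy dx
= ∫_0^1 ∫_0^1 x × (\frac{4 x}{3} + \frac{4 y^{3}}{3}) dy dx
= \frac{11}{18}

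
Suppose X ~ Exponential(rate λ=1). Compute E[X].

For X ~ Exponential(rate λ=1), the expected value is:
E[X] = 1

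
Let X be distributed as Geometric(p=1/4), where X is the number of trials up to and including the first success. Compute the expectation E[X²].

Using the identity E[X²] = Var(X) + (E[X])²:
E[X] = 4
Var(X) = 12
E[X²] = 12 + (4)²
= 28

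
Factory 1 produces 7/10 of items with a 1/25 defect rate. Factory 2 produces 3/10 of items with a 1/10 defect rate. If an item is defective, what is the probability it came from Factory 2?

Using Bayes' theorem:
P(F1) = 7/10, P(D|F1) = 1/25
P(F2) = 3/10, P(D|F2) = 1/10
P(D) = P(D|F1)P(F1) + P(D|F2)P(F2)
     = \frac{29}{500}
P(F2|D) = P(D|F2)P(F2) / P(D)
= \frac{15}{29}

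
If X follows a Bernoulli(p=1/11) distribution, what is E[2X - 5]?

For X ~ Bernoulli(p=1/11):
E[X] = \frac{1}{11}
E[2X - 5] = 2 × E[X] - 5 = - \frac{53}{11}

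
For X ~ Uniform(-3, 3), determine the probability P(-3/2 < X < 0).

P(-3/2 < X < 0) = ∫_{-3/2}^{0} f(x) dx
where f(x) = \frac{1}{6}
= \frac{1}{4}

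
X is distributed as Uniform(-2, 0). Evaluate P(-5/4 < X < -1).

P(-5/4 < X < -1) = ∫_{-5/4}^{-1} f(x) dx
where f(x) = \frac{1}{2}
= \frac{1}{8}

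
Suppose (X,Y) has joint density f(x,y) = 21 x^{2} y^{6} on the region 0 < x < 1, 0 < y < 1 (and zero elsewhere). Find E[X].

E[X] = ∫_0^1 ∫_0^1 x × f(x,y) dy dx
= ∫_0^1 ∫_0^1 x × (21 x^{2} y^{6}) dy dx
= \frac{3}{4}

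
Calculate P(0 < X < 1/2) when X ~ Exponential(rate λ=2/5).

P(0 < X < 1/2) = ∫_{0}^{1/2} f(x) dx
where f(x) = \frac{2 e^{- \frac{2 x}{5}}}{5}
= 1 - e^{- \frac{1}{5}}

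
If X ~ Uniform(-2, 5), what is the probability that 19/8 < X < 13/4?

P(19/8 < X < 13/4) = ∫_{19/8}^{13/4} f(x) dx
where f(x) = \frac{1}{7}
= \frac{1}{8}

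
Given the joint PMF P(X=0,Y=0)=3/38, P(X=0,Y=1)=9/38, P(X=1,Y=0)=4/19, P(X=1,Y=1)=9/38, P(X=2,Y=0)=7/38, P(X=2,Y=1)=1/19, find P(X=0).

P(X=0) = P(X=0,Y=0) + P(X=0,Y=1)
= 3/38 + 9/38
= 6/19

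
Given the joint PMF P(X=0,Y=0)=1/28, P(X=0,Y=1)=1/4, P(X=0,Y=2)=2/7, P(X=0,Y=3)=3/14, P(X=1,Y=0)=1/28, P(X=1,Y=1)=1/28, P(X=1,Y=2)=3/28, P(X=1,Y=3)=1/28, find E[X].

First find marginal of X:
P(X=0) = 11/14
P(X=1) = 3/14
E[X] = 0 × 11/14 + 1 × 3/14 = 3/14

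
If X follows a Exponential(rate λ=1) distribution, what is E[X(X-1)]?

E[X(X-1)] = E[X² - X] = E[X²] - E[X]
E[X] = 1
E[X²] = Var(X) + (E[X])² = 1 + (1)² = 2
E[X(X-1)] = 2 - 1 = 1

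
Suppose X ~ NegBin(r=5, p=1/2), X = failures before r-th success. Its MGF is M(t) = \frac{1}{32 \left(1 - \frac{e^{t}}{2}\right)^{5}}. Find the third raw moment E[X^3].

To find E[X^3], compute M^(3)(0):
M^(1)(t) = \frac{5 e^{t}}{64 \left(1 - \frac{e^{t}}{2}\right)^{6}}
M^(2)(t) = \frac{5 e^{t}}{64 \left(1 - \frac{e^{t}}{2}\right)^{6}} + \frac{15 e^{2 t}}{64 \left(1 - \frac{e^{t}}{2}\right)^{7}}
M^(3)(t) = \frac{5 e^{t}}{64 \left(1 - \frac{e^{t}}{2}\right)^{6}} + \frac{45 e^{2 t}}{64 \left(1 - \frac{e^{t}}{2}\right)^{7}} + \frac{105 e^{3 t}}{128 \left(1 - \frac{e^{t}}{2}\right)^{8}}
M^(3)(0) = 305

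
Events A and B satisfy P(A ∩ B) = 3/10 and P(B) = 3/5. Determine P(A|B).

P(A|B) = P(A ∩ B) / P(B)
= (3/10) / (3/5)
= 1/2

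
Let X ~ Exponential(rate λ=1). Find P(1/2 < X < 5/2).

P(1/2 < X < 5/2) = ∫_{1/2}^{5/2} f(x) dx
where f(x) = e^{- x}
= - \frac{1 - e^{2}}{e^{\frac{5}{2}}}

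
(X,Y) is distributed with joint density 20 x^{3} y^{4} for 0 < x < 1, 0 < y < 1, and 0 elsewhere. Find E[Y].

E[Y] = ∫_0^1 ∫_0^1 y × f(x,y) dx dy
= \frac{5}{6}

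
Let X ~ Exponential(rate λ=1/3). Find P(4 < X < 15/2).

P(4 < X < 15/2) = ∫_{4}^{15/2} f(x) dx
where f(x) = \frac{e^{- \frac{x}{3}}}{3}
= - \frac{1}{e^{\frac{5}{2}}} + e^{- \frac{4}{3}}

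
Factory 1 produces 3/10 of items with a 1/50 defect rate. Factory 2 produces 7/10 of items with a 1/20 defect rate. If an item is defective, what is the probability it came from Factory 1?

Using Bayes' theorem:
P(F1) = 3/10, P(D|F1) = 1/50
P(F2) = 7/10, P(D|F2) = 1/20
P(D) = P(D|F1)P(F1) + P(D|F2)P(F2)
     = \frac{41}{1000}
P(F1|D) = P(D|F1)P(F1) / P(D)
= \frac{6}{41}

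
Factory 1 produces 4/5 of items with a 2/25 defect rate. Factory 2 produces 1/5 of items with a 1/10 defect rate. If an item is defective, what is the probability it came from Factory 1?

Using Bayes' theorem:
P(F1) = 4/5, P(D|F1) = 2/25
P(F2) = 1/5, P(D|F2) = 1/10
P(D) = P(D|F1)P(F1) + P(D|F2)P(F2)
     = \frac{21}{250}
P(F1|D) = P(D|F1)P(F1) / P(D)
= \frac{16}{21}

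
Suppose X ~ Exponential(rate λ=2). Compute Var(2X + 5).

For X ~ Exponential(rate λ=2):
Var(X) = \frac{1}{4}
Var(2X + 5) = (2)² × Var(X) = 4 × \frac{1}{4} = 1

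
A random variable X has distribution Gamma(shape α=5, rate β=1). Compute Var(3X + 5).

For X ~ Gamma(shape α=5, rate β=1):
Var(X) = 5
Var(3X + 5) = (3)² × Var(X) = 9 × 5 = 45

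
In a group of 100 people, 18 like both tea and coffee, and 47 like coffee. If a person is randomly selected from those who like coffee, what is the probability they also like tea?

P(A ∩ B) = 18/100 = 9/50
P(B) = 47/100
P(A|B) = P(A ∩ B) / P(B) = (9/50) / (47/100) = 18/47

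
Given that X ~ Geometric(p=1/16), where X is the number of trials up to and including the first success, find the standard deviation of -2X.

For X ~ Geometric(p=1/16), where X is the number of trials up to and including the first success:
Var(X) = 240
SD(X) = √(Var(X)) = √(240) = 4 \sqrt{15}
SD(-2X) = |-2| × SD(X) = 2 × 4 \sqrt{15} = 8 \sqrt{15}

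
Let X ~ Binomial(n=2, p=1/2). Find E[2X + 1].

For X ~ Binomial(n=2, p=1/2):
E[X] = 1
E[2X + 1] = 2 × E[X] + 1 = 3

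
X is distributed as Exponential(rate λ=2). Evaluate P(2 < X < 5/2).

P(2 < X < 5/2) = ∫_{2}^{5/2} f(x) dx
where f(x) = 2 e^{- 2 x}
= - \frac{1 - e}{e^{5}}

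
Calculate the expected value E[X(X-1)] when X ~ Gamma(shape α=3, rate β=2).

E[X(X-1)] = E[X² - X] = E[X²] - E[X]
E[X] = \frac{3}{2}
E[X²] = Var(X) + (E[X])² = \frac{3}{4} + (\frac{3}{2})² = 3
E[X(X-1)] = 3 - \frac{3}{2} = \frac{3}{2}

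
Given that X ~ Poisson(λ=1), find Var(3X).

For X ~ Poisson(λ=1):
Var(X) = 1
Var(3X) = (3)² × Var(X) = 9 × 1 = 9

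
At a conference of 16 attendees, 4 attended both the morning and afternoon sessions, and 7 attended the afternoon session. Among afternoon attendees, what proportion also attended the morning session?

P(A ∩ B) = 4/16 = 1/4
P(B) = 7/16
P(A|B) = P(A ∩ B) / P(B) = (1/4) / (7/16) = 4/7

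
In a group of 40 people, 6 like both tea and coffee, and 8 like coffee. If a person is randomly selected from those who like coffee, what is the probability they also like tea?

P(A ∩ B) = 6/40 = 3/20
P(B) = 8/40 = 1/5
P(A|B) = P(A ∩ B) / P(B) = (3/20) / (1/5) = 3/4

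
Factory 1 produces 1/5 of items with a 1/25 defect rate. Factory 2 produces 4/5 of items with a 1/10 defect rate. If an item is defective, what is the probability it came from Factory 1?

Using Bayes' theorem:
P(F1) = 1/5, P(D|F1) = 1/25
P(F2) = 4/5, P(D|F2) = 1/10
P(D) = P(D|F1)P(F1) + P(D|F2)P(F2)
     = \frac{11}{125}
P(F1|D) = P(D|F1)P(F1) / P(D)
= \frac{1}{11}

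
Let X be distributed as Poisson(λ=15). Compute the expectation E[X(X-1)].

E[X(X-1)] = E[X² - X] = E[X²] - E[X]
E[X] = 15
E[X²] = Var(X) + (E[X])² = 15 + (15)² = 240
E[X(X-1)] = 240 - 15 = 225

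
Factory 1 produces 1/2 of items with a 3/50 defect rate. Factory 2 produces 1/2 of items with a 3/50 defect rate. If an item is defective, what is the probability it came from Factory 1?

Using Bayes' theorem:
P(F1) = 1/2, P(D|F1) = 3/50
P(F2) = 1/2, P(D|F2) = 3/50
P(D) = P(D|F1)P(F1) + P(D|F2)P(F2)
     = \frac{3}{50}
P(F1|D) = P(D|F1)P(F1) / P(D)
= \frac{1}{2}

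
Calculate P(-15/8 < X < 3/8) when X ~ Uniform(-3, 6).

P(-15/8 < X < 3/8) = ∫_{-15/8}^{3/8} f(x) dx
where f(x) = \frac{1}{9}
= \frac{1}{4}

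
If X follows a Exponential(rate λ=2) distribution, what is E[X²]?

Using the identity E[X²] = Var(X) + (E[X])²:
E[X] = \frac{1}{2}
Var(X) = \frac{1}{4}
E[X²] = \frac{1}{4} + (\frac{1}{2})²
= \frac{1}{2}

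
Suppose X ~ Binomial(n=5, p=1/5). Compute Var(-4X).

For X ~ Binomial(n=5, p=1/5):
Var(X) = \frac{4}{5}
Var(-4X) = (-4)² × Var(X) = 16 × \frac{4}{5} = \frac{64}{5}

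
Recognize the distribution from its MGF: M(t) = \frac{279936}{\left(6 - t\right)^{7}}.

The MGF M(t) = \frac{279936}{\left(6 - t\right)^{7}} is the standard form for the Gamma distribution.
Comparing with the known MGF formula identifies: Gamma(shape α=7, rate β=6)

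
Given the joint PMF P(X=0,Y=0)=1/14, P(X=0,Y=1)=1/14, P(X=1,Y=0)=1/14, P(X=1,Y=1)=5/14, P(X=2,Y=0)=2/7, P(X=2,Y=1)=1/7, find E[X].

First find marginal of X:
P(X=0) = 1/7
P(X=1) = 3/7
P(X=2) = 3/7
E[X] = 0 × 1/7 + 1 × 3/7 + 2 × 3/7 = 9/7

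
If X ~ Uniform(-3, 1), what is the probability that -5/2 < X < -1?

P(-5/2 < X < -1) = ∫_{-5/2}^{-1} f(x) dx
where f(x) = \frac{1}{4}
= \frac{3}{8}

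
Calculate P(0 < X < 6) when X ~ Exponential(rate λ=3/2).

P(0 < X < 6) = ∫_{0}^{6} f(x) dx
where f(x) = \frac{3 e^{- \frac{3 x}{2}}}{2}
= 1 - e^{-9}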